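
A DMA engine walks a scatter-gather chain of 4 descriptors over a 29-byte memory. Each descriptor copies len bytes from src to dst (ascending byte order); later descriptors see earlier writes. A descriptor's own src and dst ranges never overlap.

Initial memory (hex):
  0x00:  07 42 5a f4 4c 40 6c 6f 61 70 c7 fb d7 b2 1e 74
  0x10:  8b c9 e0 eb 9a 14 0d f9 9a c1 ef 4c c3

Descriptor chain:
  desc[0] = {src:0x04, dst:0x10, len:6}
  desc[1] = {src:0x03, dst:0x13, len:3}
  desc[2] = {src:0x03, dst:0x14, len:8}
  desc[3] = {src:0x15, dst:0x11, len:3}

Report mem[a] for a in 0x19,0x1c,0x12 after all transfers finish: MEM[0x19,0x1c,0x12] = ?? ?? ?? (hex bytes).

#0 dst[0x10+6] := {0x4c,0x40,0x6c,0x6f,0x61,0x70}
#1 dst[0x13+3] := {0xf4,0x4c,0x40}
#2 dst[0x14+8] := {0xf4,0x4c,0x40,0x6c,0x6f,0x61,0x70,0xc7}
#3 dst[0x11+3] := {0x4c,0x40,0x6c}
query mem[0x19]=0x61, mem[0x1c]=0xc3, mem[0x12]=0x40

MEM[0x19,0x1c,0x12] = 61 c3 40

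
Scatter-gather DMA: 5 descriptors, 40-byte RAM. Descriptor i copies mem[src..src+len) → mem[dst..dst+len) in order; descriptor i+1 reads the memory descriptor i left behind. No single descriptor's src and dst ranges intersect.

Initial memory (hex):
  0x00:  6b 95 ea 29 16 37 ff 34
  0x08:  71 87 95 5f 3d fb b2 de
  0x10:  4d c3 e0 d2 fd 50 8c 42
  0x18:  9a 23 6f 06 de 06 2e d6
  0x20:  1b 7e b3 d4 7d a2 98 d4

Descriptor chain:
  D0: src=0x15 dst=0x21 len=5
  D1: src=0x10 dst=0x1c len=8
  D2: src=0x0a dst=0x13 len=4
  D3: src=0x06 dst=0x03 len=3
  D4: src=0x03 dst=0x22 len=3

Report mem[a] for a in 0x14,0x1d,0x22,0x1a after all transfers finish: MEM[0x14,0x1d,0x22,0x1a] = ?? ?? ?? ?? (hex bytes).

  after D0: wrote 5B at 0x21 = 508c429a23
  after D1: wrote 8B at 0x1c = 4dc3e0d2fd508c42
  after D2: wrote 4B at 0x13 = 955f3dfb
  after D3: wrote 3B at 0x03 = ff3471
  after D4: wrote 3B at 0x22 = ff3471
query mem[0x14]=0x5f, mem[0x1d]=0xc3, mem[0x22]=0xff, mem[0x1a]=0x6f

MEM[0x14,0x1d,0x22,0x1a] = 5f c3 ff 6f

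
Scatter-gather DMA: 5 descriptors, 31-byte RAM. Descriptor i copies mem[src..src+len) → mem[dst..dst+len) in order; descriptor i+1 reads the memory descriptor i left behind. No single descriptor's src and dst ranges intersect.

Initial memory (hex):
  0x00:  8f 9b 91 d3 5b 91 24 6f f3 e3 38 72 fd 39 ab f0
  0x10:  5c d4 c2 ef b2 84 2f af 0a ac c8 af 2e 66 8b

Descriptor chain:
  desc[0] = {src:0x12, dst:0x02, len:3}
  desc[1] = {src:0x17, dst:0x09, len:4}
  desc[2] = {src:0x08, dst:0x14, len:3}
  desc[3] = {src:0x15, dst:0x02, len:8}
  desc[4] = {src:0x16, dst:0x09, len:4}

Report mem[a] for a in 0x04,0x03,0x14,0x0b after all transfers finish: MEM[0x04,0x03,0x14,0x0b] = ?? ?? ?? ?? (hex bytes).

D0: mem[0x02..0x04] <- [c2 ef b2]
D1: mem[0x09..0x0c] <- [af 0a ac c8]
D2: mem[0x14..0x16] <- [f3 af 0a]
D3: mem[0x02..0x09] <- [af 0a af 0a ac c8 af 2e]
D4: mem[0x09..0x0c] <- [0a af 0a ac]
query mem[0x04]=0xaf, mem[0x03]=0x0a, mem[0x14]=0xf3, mem[0x0b]=0x0a

MEM[0x04,0x03,0x14,0x0b] = af 0a f3 0a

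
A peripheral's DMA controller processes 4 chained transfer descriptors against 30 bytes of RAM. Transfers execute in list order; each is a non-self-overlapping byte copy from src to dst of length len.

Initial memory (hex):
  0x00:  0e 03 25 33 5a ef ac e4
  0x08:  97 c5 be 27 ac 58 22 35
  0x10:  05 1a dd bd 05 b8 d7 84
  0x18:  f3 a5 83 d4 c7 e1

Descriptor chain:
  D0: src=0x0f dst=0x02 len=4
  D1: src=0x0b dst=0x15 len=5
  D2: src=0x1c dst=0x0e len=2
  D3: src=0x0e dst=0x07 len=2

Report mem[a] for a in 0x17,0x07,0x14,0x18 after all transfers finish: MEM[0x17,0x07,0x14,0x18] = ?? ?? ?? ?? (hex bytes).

#0 dst[0x02+4] := {0x35,0x05,0x1a,0xdd}
#1 dst[0x15+5] := {0x27,0xac,0x58,0x22,0x35}
#2 dst[0x0e+2] := {0xc7,0xe1}
#3 dst[0x07+2] := {0xc7,0xe1}
query mem[0x17]=0x58, mem[0x07]=0xc7, mem[0x14]=0x05, mem[0x18]=0x22

MEM[0x17,0x07,0x14,0x18] = 58 c7 05 22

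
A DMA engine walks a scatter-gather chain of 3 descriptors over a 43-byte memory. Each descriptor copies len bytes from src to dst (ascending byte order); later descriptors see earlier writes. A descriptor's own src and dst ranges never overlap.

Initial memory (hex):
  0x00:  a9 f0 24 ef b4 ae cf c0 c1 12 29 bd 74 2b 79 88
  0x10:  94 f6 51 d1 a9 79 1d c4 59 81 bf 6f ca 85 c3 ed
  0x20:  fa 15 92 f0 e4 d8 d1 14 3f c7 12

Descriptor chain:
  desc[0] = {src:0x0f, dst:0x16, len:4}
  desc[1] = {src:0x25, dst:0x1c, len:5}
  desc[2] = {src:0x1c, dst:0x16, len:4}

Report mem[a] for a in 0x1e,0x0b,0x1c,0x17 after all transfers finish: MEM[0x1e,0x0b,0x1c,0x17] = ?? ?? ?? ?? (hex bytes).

#0 dst[0x16+4] := {0x88,0x94,0xf6,0x51}
#1 dst[0x1c+5] := {0xd8,0xd1,0x14,0x3f,0xc7}
#2 dst[0x16+4] := {0xd8,0xd1,0x14,0x3f}
query mem[0x1e]=0x14, mem[0x0b]=0xbd, mem[0x1c]=0xd8, mem[0x17]=0xd1

MEM[0x1e,0x0b,0x1c,0x17] = 14 bd d8 d1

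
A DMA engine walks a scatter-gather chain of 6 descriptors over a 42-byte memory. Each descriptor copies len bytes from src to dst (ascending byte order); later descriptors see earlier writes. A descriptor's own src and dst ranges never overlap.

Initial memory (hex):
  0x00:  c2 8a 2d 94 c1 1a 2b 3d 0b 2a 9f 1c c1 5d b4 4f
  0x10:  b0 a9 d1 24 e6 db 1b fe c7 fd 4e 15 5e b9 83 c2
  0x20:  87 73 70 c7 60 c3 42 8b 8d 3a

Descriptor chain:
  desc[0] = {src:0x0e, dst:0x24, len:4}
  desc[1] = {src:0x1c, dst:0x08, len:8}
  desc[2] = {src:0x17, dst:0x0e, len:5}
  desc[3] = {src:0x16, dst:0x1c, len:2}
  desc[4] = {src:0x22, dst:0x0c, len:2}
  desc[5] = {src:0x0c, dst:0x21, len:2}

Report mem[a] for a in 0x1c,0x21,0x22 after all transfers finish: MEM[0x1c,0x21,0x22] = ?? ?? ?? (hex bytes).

MEM[0x1c,0x21,0x22] = 1b 70 c7

[0] 0x0e->0x24 len=4 : b4 4f b0 a9
[1] 0x1c->0x08 len=8 : 5e b9 83 c2 87 73 70 c7
[2] 0x17->0x0e len=5 : fe c7 fd 4e 15
[3] 0x16->0x1c len=2 : 1b fe
[4] 0x22->0x0c len=2 : 70 c7
[5] 0x0c->0x21 len=2 : 70 c7
query mem[0x1c]=0x1b, mem[0x21]=0x70, mem[0x22]=0xc7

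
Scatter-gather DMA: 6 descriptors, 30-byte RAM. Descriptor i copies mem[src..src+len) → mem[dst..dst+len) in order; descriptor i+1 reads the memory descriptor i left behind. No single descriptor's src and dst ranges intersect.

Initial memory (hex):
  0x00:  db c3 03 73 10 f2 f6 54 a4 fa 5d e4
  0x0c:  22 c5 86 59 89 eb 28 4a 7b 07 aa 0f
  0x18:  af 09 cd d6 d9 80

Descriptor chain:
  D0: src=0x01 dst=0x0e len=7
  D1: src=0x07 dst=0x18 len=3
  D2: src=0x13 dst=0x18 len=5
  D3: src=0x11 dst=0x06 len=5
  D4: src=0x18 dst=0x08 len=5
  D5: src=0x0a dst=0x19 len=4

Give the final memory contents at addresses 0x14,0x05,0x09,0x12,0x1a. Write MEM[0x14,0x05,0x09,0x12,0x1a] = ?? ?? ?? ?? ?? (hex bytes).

MEM[0x14,0x05,0x09,0x12,0x1a] = 54 f2 54 f2 aa

#0 dst[0x0e+7] := {0xc3,0x03,0x73,0x10,0xf2,0xf6,0x54}
#1 dst[0x18+3] := {0x54,0xa4,0xfa}
#2 dst[0x18+5] := {0xf6,0x54,0x07,0xaa,0x0f}
#3 dst[0x06+5] := {0x10,0xf2,0xf6,0x54,0x07}
#4 dst[0x08+5] := {0xf6,0x54,0x07,0xaa,0x0f}
#5 dst[0x19+4] := {0x07,0xaa,0x0f,0xc5}
query mem[0x14]=0x54, mem[0x05]=0xf2, mem[0x09]=0x54, mem[0x12]=0xf2, mem[0x1a]=0xaa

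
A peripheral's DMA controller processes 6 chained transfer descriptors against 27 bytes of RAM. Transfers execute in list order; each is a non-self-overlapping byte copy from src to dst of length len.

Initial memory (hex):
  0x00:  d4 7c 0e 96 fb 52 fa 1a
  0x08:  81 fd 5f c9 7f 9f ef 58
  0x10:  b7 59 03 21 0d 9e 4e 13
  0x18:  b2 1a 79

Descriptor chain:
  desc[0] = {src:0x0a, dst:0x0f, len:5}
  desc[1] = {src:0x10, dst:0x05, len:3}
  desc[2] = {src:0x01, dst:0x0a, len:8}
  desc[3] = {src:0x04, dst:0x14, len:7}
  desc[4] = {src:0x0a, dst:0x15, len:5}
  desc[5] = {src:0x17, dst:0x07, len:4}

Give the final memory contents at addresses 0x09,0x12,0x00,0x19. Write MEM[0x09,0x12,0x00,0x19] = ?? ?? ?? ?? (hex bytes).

MEM[0x09,0x12,0x00,0x19] = c9 9f d4 c9

[0] 0x0a->0x0f len=5 : 5f c9 7f 9f ef
[1] 0x10->0x05 len=3 : c9 7f 9f
[2] 0x01->0x0a len=8 : 7c 0e 96 fb c9 7f 9f 81
[3] 0x04->0x14 len=7 : fb c9 7f 9f 81 fd 7c
[4] 0x0a->0x15 len=5 : 7c 0e 96 fb c9
[5] 0x17->0x07 len=4 : 96 fb c9 7c
query mem[0x09]=0xc9, mem[0x12]=0x9f, mem[0x00]=0xd4, mem[0x19]=0xc9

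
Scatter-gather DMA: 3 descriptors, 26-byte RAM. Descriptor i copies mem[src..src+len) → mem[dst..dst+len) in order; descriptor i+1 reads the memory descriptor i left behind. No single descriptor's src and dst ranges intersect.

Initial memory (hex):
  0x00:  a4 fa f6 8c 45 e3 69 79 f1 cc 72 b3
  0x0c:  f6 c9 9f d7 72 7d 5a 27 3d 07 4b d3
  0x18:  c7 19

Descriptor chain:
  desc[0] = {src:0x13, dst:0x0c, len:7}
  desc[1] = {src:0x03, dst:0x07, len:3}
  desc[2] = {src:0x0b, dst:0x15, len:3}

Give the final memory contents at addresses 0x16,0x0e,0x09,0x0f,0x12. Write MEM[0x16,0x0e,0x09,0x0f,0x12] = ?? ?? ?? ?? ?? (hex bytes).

MEM[0x16,0x0e,0x09,0x0f,0x12] = 27 07 e3 4b 19

[0] 0x13->0x0c len=7 : 27 3d 07 4b d3 c7 19
[1] 0x03->0x07 len=3 : 8c 45 e3
[2] 0x0b->0x15 len=3 : b3 27 3d
query mem[0x16]=0x27, mem[0x0e]=0x07, mem[0x09]=0xe3, mem[0x0f]=0x4b, mem[0x12]=0x19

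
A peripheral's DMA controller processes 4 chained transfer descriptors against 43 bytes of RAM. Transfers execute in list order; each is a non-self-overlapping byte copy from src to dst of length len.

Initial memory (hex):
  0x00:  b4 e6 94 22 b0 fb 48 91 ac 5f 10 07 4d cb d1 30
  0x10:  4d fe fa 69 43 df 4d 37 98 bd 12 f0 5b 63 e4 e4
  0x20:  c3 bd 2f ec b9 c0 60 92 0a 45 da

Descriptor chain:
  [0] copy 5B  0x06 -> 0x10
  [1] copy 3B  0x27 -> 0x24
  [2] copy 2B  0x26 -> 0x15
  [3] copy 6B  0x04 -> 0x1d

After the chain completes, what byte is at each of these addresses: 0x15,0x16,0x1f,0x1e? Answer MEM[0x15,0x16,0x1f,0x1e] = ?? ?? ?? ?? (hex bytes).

MEM[0x15,0x16,0x1f,0x1e] = 45 92 48 fb

  after D0: wrote 5B at 0x10 = 4891ac5f10
  after D1: wrote 3B at 0x24 = 920a45
  after D2: wrote 2B at 0x15 = 4592
  after D3: wrote 6B at 0x1d = b0fb4891ac5f
query mem[0x15]=0x45, mem[0x16]=0x92, mem[0x1f]=0x48, mem[0x1e]=0xfb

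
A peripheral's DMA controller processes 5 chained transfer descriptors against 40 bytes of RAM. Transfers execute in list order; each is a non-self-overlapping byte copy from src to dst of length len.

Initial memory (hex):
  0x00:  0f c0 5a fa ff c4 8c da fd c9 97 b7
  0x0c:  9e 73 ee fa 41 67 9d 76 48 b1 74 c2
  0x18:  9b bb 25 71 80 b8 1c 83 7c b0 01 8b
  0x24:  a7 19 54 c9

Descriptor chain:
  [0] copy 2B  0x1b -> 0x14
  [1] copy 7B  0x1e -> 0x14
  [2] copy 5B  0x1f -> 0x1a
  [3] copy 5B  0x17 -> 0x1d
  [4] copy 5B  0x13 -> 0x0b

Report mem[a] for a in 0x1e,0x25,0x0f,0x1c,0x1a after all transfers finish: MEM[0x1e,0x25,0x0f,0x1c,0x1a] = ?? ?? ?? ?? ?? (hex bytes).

MEM[0x1e,0x25,0x0f,0x1c,0x1a] = 01 19 b0 b0 83

#0 dst[0x14+2] := {0x71,0x80}
#1 dst[0x14+7] := {0x1c,0x83,0x7c,0xb0,0x01,0x8b,0xa7}
#2 dst[0x1a+5] := {0x83,0x7c,0xb0,0x01,0x8b}
#3 dst[0x1d+5] := {0xb0,0x01,0x8b,0x83,0x7c}
#4 dst[0x0b+5] := {0x76,0x1c,0x83,0x7c,0xb0}
query mem[0x1e]=0x01, mem[0x25]=0x19, mem[0x0f]=0xb0, mem[0x1c]=0xb0, mem[0x1a]=0x83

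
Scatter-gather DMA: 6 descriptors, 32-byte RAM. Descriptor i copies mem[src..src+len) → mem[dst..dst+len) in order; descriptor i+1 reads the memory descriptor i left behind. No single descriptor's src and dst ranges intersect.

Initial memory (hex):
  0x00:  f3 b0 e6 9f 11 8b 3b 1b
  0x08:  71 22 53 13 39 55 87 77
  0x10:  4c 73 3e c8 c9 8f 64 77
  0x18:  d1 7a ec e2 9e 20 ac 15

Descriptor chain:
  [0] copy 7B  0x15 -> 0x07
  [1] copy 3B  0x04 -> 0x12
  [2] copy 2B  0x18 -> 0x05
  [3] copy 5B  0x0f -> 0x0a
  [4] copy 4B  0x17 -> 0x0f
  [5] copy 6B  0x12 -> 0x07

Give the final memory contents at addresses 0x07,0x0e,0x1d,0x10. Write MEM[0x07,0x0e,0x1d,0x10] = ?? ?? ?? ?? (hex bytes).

#0 dst[0x07+7] := {0x8f,0x64,0x77,0xd1,0x7a,0xec,0xe2}
#1 dst[0x12+3] := {0x11,0x8b,0x3b}
#2 dst[0x05+2] := {0xd1,0x7a}
#3 dst[0x0a+5] := {0x77,0x4c,0x73,0x11,0x8b}
#4 dst[0x0f+4] := {0x77,0xd1,0x7a,0xec}
#5 dst[0x07+6] := {0xec,0x8b,0x3b,0x8f,0x64,0x77}
query mem[0x07]=0xec, mem[0x0e]=0x8b, mem[0x1d]=0x20, mem[0x10]=0xd1

MEM[0x07,0x0e,0x1d,0x10] = ec 8b 20 d1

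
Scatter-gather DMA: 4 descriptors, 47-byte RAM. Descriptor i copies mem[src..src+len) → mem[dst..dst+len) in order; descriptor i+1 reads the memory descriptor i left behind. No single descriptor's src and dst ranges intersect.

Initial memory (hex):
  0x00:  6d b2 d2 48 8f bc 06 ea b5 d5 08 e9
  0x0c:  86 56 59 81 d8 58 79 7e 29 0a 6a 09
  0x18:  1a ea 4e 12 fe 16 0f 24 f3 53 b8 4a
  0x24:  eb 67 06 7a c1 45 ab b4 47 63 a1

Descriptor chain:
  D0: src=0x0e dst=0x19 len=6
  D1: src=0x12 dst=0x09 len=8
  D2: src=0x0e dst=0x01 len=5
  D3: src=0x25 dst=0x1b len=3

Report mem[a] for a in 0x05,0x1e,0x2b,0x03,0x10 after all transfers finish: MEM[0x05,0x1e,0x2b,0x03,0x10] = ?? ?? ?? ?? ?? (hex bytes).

#0 dst[0x19+6] := {0x59,0x81,0xd8,0x58,0x79,0x7e}
#1 dst[0x09+8] := {0x79,0x7e,0x29,0x0a,0x6a,0x09,0x1a,0x59}
#2 dst[0x01+5] := {0x09,0x1a,0x59,0x58,0x79}
#3 dst[0x1b+3] := {0x67,0x06,0x7a}
query mem[0x05]=0x79, mem[0x1e]=0x7e, mem[0x2b]=0xb4, mem[0x03]=0x59, mem[0x10]=0x59

MEM[0x05,0x1e,0x2b,0x03,0x10] = 79 7e b4 59 59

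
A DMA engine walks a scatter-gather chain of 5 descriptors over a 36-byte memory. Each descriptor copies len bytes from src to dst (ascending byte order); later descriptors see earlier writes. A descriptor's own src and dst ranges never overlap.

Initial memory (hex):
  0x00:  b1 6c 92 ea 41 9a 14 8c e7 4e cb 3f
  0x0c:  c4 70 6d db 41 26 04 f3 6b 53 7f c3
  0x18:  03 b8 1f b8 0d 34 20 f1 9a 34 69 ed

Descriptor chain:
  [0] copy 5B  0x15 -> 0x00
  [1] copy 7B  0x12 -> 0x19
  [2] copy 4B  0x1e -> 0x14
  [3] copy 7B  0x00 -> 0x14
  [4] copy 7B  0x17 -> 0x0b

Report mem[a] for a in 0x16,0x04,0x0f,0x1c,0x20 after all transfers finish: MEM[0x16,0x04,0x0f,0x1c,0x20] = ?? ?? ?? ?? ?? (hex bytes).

D0: mem[0x00..0x04] <- [53 7f c3 03 b8]
D1: mem[0x19..0x1f] <- [04 f3 6b 53 7f c3 03]
D2: mem[0x14..0x17] <- [c3 03 9a 34]
D3: mem[0x14..0x1a] <- [53 7f c3 03 b8 9a 14]
D4: mem[0x0b..0x11] <- [03 b8 9a 14 6b 53 7f]
query mem[0x16]=0xc3, mem[0x04]=0xb8, mem[0x0f]=0x6b, mem[0x1c]=0x53, mem[0x20]=0x9a

MEM[0x16,0x04,0x0f,0x1c,0x20] = c3 b8 6b 53 9a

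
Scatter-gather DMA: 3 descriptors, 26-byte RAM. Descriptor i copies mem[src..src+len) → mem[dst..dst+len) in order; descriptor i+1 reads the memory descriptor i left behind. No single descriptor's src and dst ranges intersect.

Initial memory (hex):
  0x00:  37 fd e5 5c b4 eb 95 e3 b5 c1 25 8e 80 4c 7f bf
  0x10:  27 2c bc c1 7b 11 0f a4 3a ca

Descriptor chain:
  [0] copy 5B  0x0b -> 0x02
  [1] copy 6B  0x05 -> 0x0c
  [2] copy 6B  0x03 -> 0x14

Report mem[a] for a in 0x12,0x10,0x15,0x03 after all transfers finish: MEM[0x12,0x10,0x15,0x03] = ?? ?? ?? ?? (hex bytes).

MEM[0x12,0x10,0x15,0x03] = bc c1 4c 80

#0 dst[0x02+5] := {0x8e,0x80,0x4c,0x7f,0xbf}
#1 dst[0x0c+6] := {0x7f,0xbf,0xe3,0xb5,0xc1,0x25}
#2 dst[0x14+6] := {0x80,0x4c,0x7f,0xbf,0xe3,0xb5}
query mem[0x12]=0xbc, mem[0x10]=0xc1, mem[0x15]=0x4c, mem[0x03]=0x80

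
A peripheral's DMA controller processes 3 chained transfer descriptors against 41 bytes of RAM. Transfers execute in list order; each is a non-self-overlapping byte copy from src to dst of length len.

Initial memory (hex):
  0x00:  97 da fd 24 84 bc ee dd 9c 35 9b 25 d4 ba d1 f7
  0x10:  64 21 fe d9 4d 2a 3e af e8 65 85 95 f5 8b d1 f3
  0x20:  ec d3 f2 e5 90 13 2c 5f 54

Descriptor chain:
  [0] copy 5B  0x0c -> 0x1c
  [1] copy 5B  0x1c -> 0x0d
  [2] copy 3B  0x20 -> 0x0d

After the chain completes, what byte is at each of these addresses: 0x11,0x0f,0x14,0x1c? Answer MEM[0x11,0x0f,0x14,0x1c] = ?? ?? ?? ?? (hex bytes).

MEM[0x11,0x0f,0x14,0x1c] = 64 f2 4d d4

D0: mem[0x1c..0x20] <- [d4 ba d1 f7 64]
D1: mem[0x0d..0x11] <- [d4 ba d1 f7 64]
D2: mem[0x0d..0x0f] <- [64 d3 f2]
query mem[0x11]=0x64, mem[0x0f]=0xf2, mem[0x14]=0x4d, mem[0x1c]=0xd4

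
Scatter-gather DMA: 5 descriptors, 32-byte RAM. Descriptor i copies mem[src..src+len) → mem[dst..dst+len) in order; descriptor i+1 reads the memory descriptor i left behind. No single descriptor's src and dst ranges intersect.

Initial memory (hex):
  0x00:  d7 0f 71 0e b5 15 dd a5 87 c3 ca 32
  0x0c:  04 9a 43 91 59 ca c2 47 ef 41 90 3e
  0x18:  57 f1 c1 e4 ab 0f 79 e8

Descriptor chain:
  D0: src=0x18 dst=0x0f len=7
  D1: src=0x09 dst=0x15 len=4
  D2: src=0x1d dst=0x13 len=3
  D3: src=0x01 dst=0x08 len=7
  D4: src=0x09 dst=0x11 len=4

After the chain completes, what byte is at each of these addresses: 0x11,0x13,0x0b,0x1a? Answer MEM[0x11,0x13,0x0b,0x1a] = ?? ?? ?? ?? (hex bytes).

MEM[0x11,0x13,0x0b,0x1a] = 71 b5 b5 c1

#0 dst[0x0f+7] := {0x57,0xf1,0xc1,0xe4,0xab,0x0f,0x79}
#1 dst[0x15+4] := {0xc3,0xca,0x32,0x04}
#2 dst[0x13+3] := {0x0f,0x79,0xe8}
#3 dst[0x08+7] := {0x0f,0x71,0x0e,0xb5,0x15,0xdd,0xa5}
#4 dst[0x11+4] := {0x71,0x0e,0xb5,0x15}
query mem[0x11]=0x71, mem[0x13]=0xb5, mem[0x0b]=0xb5, mem[0x1a]=0xc1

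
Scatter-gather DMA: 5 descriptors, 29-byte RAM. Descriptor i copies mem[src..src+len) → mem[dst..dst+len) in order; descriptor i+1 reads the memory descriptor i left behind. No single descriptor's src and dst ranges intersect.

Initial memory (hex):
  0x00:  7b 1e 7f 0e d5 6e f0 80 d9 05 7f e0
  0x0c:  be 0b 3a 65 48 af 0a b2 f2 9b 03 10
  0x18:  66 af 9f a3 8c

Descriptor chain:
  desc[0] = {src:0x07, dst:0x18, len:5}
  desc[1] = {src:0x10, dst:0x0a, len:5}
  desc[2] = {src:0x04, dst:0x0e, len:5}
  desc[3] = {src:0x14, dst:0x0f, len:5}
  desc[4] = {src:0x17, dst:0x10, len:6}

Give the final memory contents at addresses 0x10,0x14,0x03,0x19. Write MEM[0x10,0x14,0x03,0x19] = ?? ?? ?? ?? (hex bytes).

  after D0: wrote 5B at 0x18 = 80d9057fe0
  after D1: wrote 5B at 0x0a = 48af0ab2f2
  after D2: wrote 5B at 0x0e = d56ef080d9
  after D3: wrote 5B at 0x0f = f29b031080
  after D4: wrote 6B at 0x10 = 1080d9057fe0
query mem[0x10]=0x10, mem[0x14]=0x7f, mem[0x03]=0x0e, mem[0x19]=0xd9

MEM[0x10,0x14,0x03,0x19] = 10 7f 0e d9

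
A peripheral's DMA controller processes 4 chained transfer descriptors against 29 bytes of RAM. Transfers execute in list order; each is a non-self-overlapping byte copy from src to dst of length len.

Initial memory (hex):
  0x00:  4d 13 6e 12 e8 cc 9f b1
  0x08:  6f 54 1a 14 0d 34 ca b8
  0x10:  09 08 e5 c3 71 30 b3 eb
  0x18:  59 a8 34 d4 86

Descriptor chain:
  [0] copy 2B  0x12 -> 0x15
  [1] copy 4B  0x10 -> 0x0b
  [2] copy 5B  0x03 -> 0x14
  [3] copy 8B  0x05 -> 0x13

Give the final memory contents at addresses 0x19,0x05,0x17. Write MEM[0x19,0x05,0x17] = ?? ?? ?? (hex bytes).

[0] 0x12->0x15 len=2 : e5 c3
[1] 0x10->0x0b len=4 : 09 08 e5 c3
[2] 0x03->0x14 len=5 : 12 e8 cc 9f b1
[3] 0x05->0x13 len=8 : cc 9f b1 6f 54 1a 09 08
query mem[0x19]=0x09, mem[0x05]=0xcc, mem[0x17]=0x54

MEM[0x19,0x05,0x17] = 09 cc 54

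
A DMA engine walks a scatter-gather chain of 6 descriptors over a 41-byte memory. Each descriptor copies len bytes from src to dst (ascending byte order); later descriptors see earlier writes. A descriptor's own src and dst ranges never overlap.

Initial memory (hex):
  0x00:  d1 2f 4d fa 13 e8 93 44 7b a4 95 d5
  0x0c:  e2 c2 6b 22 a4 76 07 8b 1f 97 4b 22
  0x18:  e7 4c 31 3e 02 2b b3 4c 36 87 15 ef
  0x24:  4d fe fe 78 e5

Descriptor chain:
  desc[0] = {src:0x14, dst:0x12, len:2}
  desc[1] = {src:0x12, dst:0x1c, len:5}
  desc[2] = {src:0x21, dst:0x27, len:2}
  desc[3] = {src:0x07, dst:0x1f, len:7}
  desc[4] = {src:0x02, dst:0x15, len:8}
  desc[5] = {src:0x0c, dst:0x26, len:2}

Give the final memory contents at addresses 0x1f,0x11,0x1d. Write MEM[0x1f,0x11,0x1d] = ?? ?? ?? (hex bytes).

  after D0: wrote 2B at 0x12 = 1f97
  after D1: wrote 5B at 0x1c = 1f971f974b
  after D2: wrote 2B at 0x27 = 8715
  after D3: wrote 7B at 0x1f = 447ba495d5e2c2
  after D4: wrote 8B at 0x15 = 4dfa13e893447ba4
  after D5: wrote 2B at 0x26 = e2c2
query mem[0x1f]=0x44, mem[0x11]=0x76, mem[0x1d]=0x97

MEM[0x1f,0x11,0x1d] = 44 76 97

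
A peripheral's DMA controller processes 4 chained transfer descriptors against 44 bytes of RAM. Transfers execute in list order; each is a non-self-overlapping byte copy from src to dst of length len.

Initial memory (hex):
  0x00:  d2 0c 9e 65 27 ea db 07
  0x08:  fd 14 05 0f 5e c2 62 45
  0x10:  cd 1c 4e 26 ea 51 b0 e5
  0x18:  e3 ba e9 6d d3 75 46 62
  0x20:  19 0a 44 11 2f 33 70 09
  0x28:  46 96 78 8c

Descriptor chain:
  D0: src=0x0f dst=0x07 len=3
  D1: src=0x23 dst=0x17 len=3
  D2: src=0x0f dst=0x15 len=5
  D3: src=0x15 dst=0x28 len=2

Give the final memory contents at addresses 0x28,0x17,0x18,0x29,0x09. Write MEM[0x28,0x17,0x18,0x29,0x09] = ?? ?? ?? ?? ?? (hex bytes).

D0: mem[0x07..0x09] <- [45 cd 1c]
D1: mem[0x17..0x19] <- [11 2f 33]
D2: mem[0x15..0x19] <- [45 cd 1c 4e 26]
D3: mem[0x28..0x29] <- [45 cd]
query mem[0x28]=0x45, mem[0x17]=0x1c, mem[0x18]=0x4e, mem[0x29]=0xcd, mem[0x09]=0x1c

MEM[0x28,0x17,0x18,0x29,0x09] = 45 1c 4e cd 1c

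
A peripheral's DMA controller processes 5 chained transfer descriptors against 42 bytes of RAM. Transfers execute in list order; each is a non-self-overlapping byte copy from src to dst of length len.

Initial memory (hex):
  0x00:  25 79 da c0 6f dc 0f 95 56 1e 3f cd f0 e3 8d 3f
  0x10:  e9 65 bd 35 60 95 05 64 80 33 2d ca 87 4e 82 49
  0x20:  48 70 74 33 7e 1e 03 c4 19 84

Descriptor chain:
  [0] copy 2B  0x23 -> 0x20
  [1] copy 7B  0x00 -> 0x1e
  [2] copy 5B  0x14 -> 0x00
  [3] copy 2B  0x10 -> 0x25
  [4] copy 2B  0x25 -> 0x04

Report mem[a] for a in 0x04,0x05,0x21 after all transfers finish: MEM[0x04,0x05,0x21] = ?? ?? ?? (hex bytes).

MEM[0x04,0x05,0x21] = e9 65 c0

#0 dst[0x20+2] := {0x33,0x7e}
#1 dst[0x1e+7] := {0x25,0x79,0xda,0xc0,0x6f,0xdc,0x0f}
#2 dst[0x00+5] := {0x60,0x95,0x05,0x64,0x80}
#3 dst[0x25+2] := {0xe9,0x65}
#4 dst[0x04+2] := {0xe9,0x65}
query mem[0x04]=0xe9, mem[0x05]=0x65, mem[0x21]=0xc0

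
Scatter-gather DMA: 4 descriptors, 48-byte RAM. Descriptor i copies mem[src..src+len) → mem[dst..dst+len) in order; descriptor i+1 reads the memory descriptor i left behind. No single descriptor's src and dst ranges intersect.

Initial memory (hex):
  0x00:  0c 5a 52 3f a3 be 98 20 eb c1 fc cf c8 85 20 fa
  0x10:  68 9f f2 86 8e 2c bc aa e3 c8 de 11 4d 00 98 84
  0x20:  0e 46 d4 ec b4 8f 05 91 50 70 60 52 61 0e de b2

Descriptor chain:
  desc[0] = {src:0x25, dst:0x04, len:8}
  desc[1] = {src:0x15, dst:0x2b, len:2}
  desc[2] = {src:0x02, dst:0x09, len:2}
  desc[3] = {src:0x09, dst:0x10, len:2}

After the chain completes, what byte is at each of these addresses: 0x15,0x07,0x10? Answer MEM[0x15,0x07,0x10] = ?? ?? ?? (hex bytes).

  after D0: wrote 8B at 0x04 = 8f05915070605261
  after D1: wrote 2B at 0x2b = 2cbc
  after D2: wrote 2B at 0x09 = 523f
  after D3: wrote 2B at 0x10 = 523f
query mem[0x15]=0x2c, mem[0x07]=0x50, mem[0x10]=0x52

MEM[0x15,0x07,0x10] = 2c 50 52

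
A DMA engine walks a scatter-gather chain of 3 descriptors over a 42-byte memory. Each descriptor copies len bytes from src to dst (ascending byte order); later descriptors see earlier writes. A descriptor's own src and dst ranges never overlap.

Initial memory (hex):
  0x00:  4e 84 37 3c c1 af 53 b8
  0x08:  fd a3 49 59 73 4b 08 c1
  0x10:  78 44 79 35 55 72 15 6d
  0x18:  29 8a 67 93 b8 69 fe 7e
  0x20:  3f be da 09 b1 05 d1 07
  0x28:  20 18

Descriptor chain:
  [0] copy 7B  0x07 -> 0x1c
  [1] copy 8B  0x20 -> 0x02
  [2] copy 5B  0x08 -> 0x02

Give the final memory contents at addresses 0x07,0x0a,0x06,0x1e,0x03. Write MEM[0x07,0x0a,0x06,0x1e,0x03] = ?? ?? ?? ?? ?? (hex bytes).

MEM[0x07,0x0a,0x06,0x1e,0x03] = 05 49 73 a3 07

  after D0: wrote 7B at 0x1c = b8fda34959734b
  after D1: wrote 8B at 0x02 = 59734b09b105d107
  after D2: wrote 5B at 0x02 = d107495973
query mem[0x07]=0x05, mem[0x0a]=0x49, mem[0x06]=0x73, mem[0x1e]=0xa3, mem[0x03]=0x07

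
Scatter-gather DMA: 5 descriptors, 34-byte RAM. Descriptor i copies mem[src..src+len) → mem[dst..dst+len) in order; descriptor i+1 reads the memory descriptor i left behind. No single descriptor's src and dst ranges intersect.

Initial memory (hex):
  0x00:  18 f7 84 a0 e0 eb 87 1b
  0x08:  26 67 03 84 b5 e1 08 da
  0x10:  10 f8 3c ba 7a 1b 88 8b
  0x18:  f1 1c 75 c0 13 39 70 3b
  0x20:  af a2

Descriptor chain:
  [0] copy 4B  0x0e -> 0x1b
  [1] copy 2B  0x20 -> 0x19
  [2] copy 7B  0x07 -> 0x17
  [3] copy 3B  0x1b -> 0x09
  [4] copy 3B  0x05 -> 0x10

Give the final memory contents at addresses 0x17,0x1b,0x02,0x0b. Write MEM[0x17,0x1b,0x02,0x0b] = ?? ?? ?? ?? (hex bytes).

MEM[0x17,0x1b,0x02,0x0b] = 1b 84 84 e1

D0: mem[0x1b..0x1e] <- [08 da 10 f8]
D1: mem[0x19..0x1a] <- [af a2]
D2: mem[0x17..0x1d] <- [1b 26 67 03 84 b5 e1]
D3: mem[0x09..0x0b] <- [84 b5 e1]
D4: mem[0x10..0x12] <- [eb 87 1b]
query mem[0x17]=0x1b, mem[0x1b]=0x84, mem[0x02]=0x84, mem[0x0b]=0xe1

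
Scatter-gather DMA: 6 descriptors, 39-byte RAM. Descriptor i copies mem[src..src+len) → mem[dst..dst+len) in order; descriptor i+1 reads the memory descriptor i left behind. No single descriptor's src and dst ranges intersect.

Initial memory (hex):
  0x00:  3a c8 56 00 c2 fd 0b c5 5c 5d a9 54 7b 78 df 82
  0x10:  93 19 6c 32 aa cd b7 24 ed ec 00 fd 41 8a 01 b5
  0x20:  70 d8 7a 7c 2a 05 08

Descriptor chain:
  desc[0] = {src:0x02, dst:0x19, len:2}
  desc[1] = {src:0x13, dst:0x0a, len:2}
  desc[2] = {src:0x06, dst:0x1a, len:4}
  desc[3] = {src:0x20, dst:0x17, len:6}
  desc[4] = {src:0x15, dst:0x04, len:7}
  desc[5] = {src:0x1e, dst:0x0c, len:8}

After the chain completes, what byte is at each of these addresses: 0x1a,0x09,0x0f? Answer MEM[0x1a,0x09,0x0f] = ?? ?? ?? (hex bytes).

D0: mem[0x19..0x1a] <- [56 00]
D1: mem[0x0a..0x0b] <- [32 aa]
D2: mem[0x1a..0x1d] <- [0b c5 5c 5d]
D3: mem[0x17..0x1c] <- [70 d8 7a 7c 2a 05]
D4: mem[0x04..0x0a] <- [cd b7 70 d8 7a 7c 2a]
D5: mem[0x0c..0x13] <- [01 b5 70 d8 7a 7c 2a 05]
query mem[0x1a]=0x7c, mem[0x09]=0x7c, mem[0x0f]=0xd8

MEM[0x1a,0x09,0x0f] = 7c 7c d8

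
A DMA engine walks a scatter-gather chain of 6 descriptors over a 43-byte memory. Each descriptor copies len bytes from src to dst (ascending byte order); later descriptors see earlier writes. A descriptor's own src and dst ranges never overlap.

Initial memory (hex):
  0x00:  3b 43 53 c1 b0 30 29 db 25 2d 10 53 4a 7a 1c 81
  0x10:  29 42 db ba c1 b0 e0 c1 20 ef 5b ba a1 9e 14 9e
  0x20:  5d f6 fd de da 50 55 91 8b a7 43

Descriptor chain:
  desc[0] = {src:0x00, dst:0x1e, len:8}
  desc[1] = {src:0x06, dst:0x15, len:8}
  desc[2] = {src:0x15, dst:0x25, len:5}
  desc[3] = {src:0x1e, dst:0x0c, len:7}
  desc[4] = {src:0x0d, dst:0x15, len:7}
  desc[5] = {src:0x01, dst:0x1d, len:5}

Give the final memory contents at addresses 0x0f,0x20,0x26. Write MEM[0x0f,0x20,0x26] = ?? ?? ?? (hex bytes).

MEM[0x0f,0x20,0x26] = c1 b0 db

#0 dst[0x1e+8] := {0x3b,0x43,0x53,0xc1,0xb0,0x30,0x29,0xdb}
#1 dst[0x15+8] := {0x29,0xdb,0x25,0x2d,0x10,0x53,0x4a,0x7a}
#2 dst[0x25+5] := {0x29,0xdb,0x25,0x2d,0x10}
#3 dst[0x0c+7] := {0x3b,0x43,0x53,0xc1,0xb0,0x30,0x29}
#4 dst[0x15+7] := {0x43,0x53,0xc1,0xb0,0x30,0x29,0xba}
#5 dst[0x1d+5] := {0x43,0x53,0xc1,0xb0,0x30}
query mem[0x0f]=0xc1, mem[0x20]=0xb0, mem[0x26]=0xdb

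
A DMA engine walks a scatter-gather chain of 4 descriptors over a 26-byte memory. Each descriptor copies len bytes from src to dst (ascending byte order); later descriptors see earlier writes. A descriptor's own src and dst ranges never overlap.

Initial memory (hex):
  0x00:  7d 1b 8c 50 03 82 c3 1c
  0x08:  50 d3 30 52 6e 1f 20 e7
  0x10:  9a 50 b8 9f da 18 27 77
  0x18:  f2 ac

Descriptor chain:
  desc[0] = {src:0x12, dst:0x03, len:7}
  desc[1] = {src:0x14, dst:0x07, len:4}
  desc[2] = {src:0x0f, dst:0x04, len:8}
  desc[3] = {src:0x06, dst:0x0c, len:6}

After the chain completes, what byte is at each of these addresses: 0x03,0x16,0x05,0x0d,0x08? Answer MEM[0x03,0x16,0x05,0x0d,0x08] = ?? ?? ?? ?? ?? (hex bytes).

[0] 0x12->0x03 len=7 : b8 9f da 18 27 77 f2
[1] 0x14->0x07 len=4 : da 18 27 77
[2] 0x0f->0x04 len=8 : e7 9a 50 b8 9f da 18 27
[3] 0x06->0x0c len=6 : 50 b8 9f da 18 27
query mem[0x03]=0xb8, mem[0x16]=0x27, mem[0x05]=0x9a, mem[0x0d]=0xb8, mem[0x08]=0x9f

MEM[0x03,0x16,0x05,0x0d,0x08] = b8 27 9a b8 9f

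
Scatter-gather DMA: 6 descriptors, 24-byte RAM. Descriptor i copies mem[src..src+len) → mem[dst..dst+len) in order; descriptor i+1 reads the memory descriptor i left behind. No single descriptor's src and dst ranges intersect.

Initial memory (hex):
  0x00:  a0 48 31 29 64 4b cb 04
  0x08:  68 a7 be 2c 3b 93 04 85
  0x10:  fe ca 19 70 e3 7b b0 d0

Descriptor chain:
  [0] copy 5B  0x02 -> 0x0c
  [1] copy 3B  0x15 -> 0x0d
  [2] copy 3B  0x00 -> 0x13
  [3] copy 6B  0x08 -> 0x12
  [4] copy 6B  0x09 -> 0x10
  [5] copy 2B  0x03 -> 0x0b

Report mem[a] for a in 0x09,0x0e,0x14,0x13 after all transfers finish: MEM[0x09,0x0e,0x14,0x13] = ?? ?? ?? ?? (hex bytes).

[0] 0x02->0x0c len=5 : 31 29 64 4b cb
[1] 0x15->0x0d len=3 : 7b b0 d0
[2] 0x00->0x13 len=3 : a0 48 31
[3] 0x08->0x12 len=6 : 68 a7 be 2c 31 7b
[4] 0x09->0x10 len=6 : a7 be 2c 31 7b b0
[5] 0x03->0x0b len=2 : 29 64
query mem[0x09]=0xa7, mem[0x0e]=0xb0, mem[0x14]=0x7b, mem[0x13]=0x31

MEM[0x09,0x0e,0x14,0x13] = a7 b0 7b 31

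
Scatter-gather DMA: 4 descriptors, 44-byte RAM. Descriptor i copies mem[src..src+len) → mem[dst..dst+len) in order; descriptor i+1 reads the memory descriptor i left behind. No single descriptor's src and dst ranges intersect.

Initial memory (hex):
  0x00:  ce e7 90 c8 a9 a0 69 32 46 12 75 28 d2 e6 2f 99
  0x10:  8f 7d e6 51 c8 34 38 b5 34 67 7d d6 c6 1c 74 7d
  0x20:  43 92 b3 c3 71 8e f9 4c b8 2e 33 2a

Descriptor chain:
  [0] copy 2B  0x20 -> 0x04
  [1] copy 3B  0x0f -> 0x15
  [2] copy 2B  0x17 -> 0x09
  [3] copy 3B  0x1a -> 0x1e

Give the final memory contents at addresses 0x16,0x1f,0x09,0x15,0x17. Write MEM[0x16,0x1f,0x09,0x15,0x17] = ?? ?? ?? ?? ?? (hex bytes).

  after D0: wrote 2B at 0x04 = 4392
  after D1: wrote 3B at 0x15 = 998f7d
  after D2: wrote 2B at 0x09 = 7d34
  after D3: wrote 3B at 0x1e = 7dd6c6
query mem[0x16]=0x8f, mem[0x1f]=0xd6, mem[0x09]=0x7d, mem[0x15]=0x99, mem[0x17]=0x7d

MEM[0x16,0x1f,0x09,0x15,0x17] = 8f d6 7d 99 7d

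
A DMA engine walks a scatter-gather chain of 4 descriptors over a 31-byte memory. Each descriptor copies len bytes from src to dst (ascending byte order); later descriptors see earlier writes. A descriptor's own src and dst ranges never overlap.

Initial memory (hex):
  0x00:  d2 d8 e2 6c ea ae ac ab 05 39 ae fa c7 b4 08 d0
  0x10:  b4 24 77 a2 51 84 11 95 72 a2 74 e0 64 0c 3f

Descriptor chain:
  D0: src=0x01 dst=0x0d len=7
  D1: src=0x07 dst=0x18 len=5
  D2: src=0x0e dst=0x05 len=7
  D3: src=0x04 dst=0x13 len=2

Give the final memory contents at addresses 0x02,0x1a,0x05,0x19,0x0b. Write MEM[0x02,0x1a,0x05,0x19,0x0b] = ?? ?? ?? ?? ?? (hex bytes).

  after D0: wrote 7B at 0x0d = d8e26ceaaeacab
  after D1: wrote 5B at 0x18 = ab0539aefa
  after D2: wrote 7B at 0x05 = e26ceaaeacab51
  after D3: wrote 2B at 0x13 = eae2
query mem[0x02]=0xe2, mem[0x1a]=0x39, mem[0x05]=0xe2, mem[0x19]=0x05, mem[0x0b]=0x51

MEM[0x02,0x1a,0x05,0x19,0x0b] = e2 39 e2 05 51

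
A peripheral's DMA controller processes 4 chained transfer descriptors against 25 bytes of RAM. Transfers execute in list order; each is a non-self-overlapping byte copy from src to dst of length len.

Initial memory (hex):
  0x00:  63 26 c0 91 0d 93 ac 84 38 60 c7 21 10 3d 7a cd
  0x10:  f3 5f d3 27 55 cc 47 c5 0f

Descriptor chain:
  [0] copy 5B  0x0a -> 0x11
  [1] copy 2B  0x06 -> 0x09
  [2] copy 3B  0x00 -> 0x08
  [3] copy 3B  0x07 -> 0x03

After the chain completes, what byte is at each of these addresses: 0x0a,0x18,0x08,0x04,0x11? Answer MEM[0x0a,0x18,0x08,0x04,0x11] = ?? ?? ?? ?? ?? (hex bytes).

MEM[0x0a,0x18,0x08,0x04,0x11] = c0 0f 63 63 c7

D0: mem[0x11..0x15] <- [c7 21 10 3d 7a]
D1: mem[0x09..0x0a] <- [ac 84]
D2: mem[0x08..0x0a] <- [63 26 c0]
D3: mem[0x03..0x05] <- [84 63 26]
query mem[0x0a]=0xc0, mem[0x18]=0x0f, mem[0x08]=0x63, mem[0x04]=0x63, mem[0x11]=0xc7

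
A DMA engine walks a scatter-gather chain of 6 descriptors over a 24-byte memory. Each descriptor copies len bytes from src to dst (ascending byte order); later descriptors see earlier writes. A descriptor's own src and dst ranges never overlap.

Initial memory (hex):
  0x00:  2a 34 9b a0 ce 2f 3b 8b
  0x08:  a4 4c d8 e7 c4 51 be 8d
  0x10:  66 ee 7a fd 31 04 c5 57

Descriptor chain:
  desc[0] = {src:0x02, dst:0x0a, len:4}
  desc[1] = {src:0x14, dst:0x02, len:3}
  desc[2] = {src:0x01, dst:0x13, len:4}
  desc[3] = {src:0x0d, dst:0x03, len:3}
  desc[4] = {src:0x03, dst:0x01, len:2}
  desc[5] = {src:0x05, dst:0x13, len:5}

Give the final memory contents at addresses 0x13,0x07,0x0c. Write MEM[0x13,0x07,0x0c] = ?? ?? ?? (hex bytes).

MEM[0x13,0x07,0x0c] = 8d 8b ce

  after D0: wrote 4B at 0x0a = 9ba0ce2f
  after D1: wrote 3B at 0x02 = 3104c5
  after D2: wrote 4B at 0x13 = 343104c5
  after D3: wrote 3B at 0x03 = 2fbe8d
  after D4: wrote 2B at 0x01 = 2fbe
  after D5: wrote 5B at 0x13 = 8d3b8ba44c
query mem[0x13]=0x8d, mem[0x07]=0x8b, mem[0x0c]=0xce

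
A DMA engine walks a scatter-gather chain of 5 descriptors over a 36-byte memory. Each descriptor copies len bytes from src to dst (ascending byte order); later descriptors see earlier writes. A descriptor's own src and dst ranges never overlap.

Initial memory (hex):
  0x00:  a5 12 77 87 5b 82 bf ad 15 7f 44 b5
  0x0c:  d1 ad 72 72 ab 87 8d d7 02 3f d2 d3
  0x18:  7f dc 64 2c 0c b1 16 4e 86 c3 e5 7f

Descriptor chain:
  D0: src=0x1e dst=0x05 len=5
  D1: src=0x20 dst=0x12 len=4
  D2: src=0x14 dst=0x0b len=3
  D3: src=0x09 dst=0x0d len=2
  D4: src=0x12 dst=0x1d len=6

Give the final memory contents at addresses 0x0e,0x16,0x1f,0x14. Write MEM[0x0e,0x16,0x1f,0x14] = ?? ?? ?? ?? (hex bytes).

MEM[0x0e,0x16,0x1f,0x14] = 44 d2 e5 e5

  after D0: wrote 5B at 0x05 = 164e86c3e5
  after D1: wrote 4B at 0x12 = 86c3e57f
  after D2: wrote 3B at 0x0b = e57fd2
  after D3: wrote 2B at 0x0d = e544
  after D4: wrote 6B at 0x1d = 86c3e57fd2d3
query mem[0x0e]=0x44, mem[0x16]=0xd2, mem[0x1f]=0xe5, mem[0x14]=0xe5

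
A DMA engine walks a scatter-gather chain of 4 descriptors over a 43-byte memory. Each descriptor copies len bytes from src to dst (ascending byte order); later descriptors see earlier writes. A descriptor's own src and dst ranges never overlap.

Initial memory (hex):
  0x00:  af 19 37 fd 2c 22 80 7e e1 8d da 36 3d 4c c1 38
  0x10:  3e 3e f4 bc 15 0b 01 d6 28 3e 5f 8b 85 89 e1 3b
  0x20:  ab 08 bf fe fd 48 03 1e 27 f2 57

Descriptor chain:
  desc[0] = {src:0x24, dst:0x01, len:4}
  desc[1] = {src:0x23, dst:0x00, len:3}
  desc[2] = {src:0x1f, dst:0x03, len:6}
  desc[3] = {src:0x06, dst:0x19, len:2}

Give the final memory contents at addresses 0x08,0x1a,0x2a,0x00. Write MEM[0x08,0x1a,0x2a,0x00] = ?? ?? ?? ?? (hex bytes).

MEM[0x08,0x1a,0x2a,0x00] = fd fe 57 fe

D0: mem[0x01..0x04] <- [fd 48 03 1e]
D1: mem[0x00..0x02] <- [fe fd 48]
D2: mem[0x03..0x08] <- [3b ab 08 bf fe fd]
D3: mem[0x19..0x1a] <- [bf fe]
query mem[0x08]=0xfd, mem[0x1a]=0xfe, mem[0x2a]=0x57, mem[0x00]=0xfe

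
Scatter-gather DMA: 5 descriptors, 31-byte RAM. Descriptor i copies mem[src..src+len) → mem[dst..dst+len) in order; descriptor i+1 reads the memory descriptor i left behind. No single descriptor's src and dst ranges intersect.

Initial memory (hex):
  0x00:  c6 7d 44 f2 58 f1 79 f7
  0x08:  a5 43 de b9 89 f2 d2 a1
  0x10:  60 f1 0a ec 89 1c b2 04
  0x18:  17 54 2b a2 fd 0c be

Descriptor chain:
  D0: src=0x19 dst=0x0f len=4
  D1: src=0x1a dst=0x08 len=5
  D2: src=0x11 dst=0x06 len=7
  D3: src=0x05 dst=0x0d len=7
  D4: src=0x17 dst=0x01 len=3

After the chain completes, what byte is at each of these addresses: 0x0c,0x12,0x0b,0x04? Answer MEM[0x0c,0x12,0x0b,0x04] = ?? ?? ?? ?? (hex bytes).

MEM[0x0c,0x12,0x0b,0x04] = 04 1c b2 58

#0 dst[0x0f+4] := {0x54,0x2b,0xa2,0xfd}
#1 dst[0x08+5] := {0x2b,0xa2,0xfd,0x0c,0xbe}
#2 dst[0x06+7] := {0xa2,0xfd,0xec,0x89,0x1c,0xb2,0x04}
#3 dst[0x0d+7] := {0xf1,0xa2,0xfd,0xec,0x89,0x1c,0xb2}
#4 dst[0x01+3] := {0x04,0x17,0x54}
query mem[0x0c]=0x04, mem[0x12]=0x1c, mem[0x0b]=0xb2, mem[0x04]=0x58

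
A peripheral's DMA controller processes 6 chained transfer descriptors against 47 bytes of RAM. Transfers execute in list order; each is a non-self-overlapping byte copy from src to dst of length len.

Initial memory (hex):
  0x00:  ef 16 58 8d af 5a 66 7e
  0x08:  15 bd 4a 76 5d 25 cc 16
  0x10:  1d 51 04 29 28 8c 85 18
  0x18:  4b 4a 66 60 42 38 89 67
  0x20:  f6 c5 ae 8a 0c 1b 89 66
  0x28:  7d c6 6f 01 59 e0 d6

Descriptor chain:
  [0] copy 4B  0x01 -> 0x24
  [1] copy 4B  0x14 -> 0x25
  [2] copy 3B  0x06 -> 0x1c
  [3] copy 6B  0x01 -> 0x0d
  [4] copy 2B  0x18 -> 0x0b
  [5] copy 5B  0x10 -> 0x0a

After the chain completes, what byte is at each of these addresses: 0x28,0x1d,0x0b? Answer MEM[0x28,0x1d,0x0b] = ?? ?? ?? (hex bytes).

D0: mem[0x24..0x27] <- [16 58 8d af]
D1: mem[0x25..0x28] <- [28 8c 85 18]
D2: mem[0x1c..0x1e] <- [66 7e 15]
D3: mem[0x0d..0x12] <- [16 58 8d af 5a 66]
D4: mem[0x0b..0x0c] <- [4b 4a]
D5: mem[0x0a..0x0e] <- [af 5a 66 29 28]
query mem[0x28]=0x18, mem[0x1d]=0x7e, mem[0x0b]=0x5a

MEM[0x28,0x1d,0x0b] = 18 7e 5a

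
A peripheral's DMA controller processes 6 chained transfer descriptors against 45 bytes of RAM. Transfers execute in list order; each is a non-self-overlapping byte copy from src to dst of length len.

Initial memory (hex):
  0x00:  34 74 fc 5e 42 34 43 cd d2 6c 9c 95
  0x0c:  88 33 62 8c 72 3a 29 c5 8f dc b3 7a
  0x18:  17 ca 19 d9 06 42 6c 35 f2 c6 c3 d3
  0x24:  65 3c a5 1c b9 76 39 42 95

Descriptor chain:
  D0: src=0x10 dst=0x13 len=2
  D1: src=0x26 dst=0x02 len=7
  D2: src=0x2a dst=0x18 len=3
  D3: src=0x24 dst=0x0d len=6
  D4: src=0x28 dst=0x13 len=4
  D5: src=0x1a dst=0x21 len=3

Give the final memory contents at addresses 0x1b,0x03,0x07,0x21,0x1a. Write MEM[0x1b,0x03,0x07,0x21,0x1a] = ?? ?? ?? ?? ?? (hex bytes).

#0 dst[0x13+2] := {0x72,0x3a}
#1 dst[0x02+7] := {0xa5,0x1c,0xb9,0x76,0x39,0x42,0x95}
#2 dst[0x18+3] := {0x39,0x42,0x95}
#3 dst[0x0d+6] := {0x65,0x3c,0xa5,0x1c,0xb9,0x76}
#4 dst[0x13+4] := {0xb9,0x76,0x39,0x42}
#5 dst[0x21+3] := {0x95,0xd9,0x06}
query mem[0x1b]=0xd9, mem[0x03]=0x1c, mem[0x07]=0x42, mem[0x21]=0x95, mem[0x1a]=0x95

MEM[0x1b,0x03,0x07,0x21,0x1a] = d9 1c 42 95 95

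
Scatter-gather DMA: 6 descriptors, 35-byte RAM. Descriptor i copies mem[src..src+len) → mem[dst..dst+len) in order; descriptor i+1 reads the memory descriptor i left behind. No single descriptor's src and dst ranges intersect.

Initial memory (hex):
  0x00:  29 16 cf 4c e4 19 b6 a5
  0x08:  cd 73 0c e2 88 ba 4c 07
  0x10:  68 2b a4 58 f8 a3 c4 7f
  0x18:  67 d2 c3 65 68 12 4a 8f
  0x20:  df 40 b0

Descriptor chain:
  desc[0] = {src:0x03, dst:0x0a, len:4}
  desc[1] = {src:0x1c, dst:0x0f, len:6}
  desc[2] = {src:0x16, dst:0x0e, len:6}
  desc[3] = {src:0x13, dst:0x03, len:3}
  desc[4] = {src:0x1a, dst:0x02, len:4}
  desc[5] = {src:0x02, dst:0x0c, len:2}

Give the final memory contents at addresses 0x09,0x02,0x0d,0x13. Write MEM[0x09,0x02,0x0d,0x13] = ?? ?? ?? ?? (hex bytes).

  after D0: wrote 4B at 0x0a = 4ce419b6
  after D1: wrote 6B at 0x0f = 68124a8fdf40
  after D2: wrote 6B at 0x0e = c47f67d2c365
  after D3: wrote 3B at 0x03 = 6540a3
  after D4: wrote 4B at 0x02 = c3656812
  after D5: wrote 2B at 0x0c = c365
query mem[0x09]=0x73, mem[0x02]=0xc3, mem[0x0d]=0x65, mem[0x13]=0x65

MEM[0x09,0x02,0x0d,0x13] = 73 c3 65 65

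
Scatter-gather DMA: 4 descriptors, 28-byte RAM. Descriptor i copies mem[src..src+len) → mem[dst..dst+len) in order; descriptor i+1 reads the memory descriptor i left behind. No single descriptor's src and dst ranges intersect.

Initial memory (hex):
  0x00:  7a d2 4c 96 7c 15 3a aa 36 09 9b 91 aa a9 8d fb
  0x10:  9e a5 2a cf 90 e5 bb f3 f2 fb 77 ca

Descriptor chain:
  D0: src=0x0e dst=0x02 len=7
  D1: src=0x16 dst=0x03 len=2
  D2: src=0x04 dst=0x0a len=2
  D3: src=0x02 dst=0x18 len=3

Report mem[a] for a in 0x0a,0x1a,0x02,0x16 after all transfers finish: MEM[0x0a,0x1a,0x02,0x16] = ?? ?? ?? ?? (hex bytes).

MEM[0x0a,0x1a,0x02,0x16] = f3 f3 8d bb

[0] 0x0e->0x02 len=7 : 8d fb 9e a5 2a cf 90
[1] 0x16->0x03 len=2 : bb f3
[2] 0x04->0x0a len=2 : f3 a5
[3] 0x02->0x18 len=3 : 8d bb f3
query mem[0x0a]=0xf3, mem[0x1a]=0xf3, mem[0x02]=0x8d, mem[0x16]=0xbb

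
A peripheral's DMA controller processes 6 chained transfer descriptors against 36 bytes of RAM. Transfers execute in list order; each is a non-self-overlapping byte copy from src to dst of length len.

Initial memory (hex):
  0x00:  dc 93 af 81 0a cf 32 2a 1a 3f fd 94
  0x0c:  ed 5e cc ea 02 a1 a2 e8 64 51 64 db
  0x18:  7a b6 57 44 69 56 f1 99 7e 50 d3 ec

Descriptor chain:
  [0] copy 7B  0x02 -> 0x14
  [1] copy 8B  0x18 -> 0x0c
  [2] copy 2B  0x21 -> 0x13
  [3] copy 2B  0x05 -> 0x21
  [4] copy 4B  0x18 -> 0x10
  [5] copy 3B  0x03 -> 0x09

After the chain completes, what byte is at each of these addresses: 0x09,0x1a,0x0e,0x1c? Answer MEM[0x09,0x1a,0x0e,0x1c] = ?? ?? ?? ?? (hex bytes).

MEM[0x09,0x1a,0x0e,0x1c] = 81 1a 1a 69

D0: mem[0x14..0x1a] <- [af 81 0a cf 32 2a 1a]
D1: mem[0x0c..0x13] <- [32 2a 1a 44 69 56 f1 99]
D2: mem[0x13..0x14] <- [50 d3]
D3: mem[0x21..0x22] <- [cf 32]
D4: mem[0x10..0x13] <- [32 2a 1a 44]
D5: mem[0x09..0x0b] <- [81 0a cf]
query mem[0x09]=0x81, mem[0x1a]=0x1a, mem[0x0e]=0x1a, mem[0x1c]=0x69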